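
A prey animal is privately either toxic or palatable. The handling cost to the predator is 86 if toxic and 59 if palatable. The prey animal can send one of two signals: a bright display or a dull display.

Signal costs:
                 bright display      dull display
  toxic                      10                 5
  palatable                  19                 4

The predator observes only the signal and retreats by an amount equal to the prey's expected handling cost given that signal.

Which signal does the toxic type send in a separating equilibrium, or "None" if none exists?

Try toxic → bright display, palatable → dull display:
  If types separate, bright display earns payment 86 and dull display earns 59.
  Toxic: bright display gives 86 − 10 = 76; dull display gives 59 − 5 = 54. No deviation. ✓
  Palatable: dull display gives 59 − 4 = 55; bright display gives 86 − 19 = 67. Would deviate. ✗
Try toxic → dull display, palatable → bright display:
  If types separate, dull display earns payment 86 and bright display earns 59.
  Toxic: dull display gives 86 − 5 = 81; bright display gives 59 − 10 = 49. No deviation. ✓
  Palatable: bright display gives 59 − 19 = 40; dull display gives 86 − 4 = 82. Would deviate. ✗
Neither assignment is incentive-compatible.

None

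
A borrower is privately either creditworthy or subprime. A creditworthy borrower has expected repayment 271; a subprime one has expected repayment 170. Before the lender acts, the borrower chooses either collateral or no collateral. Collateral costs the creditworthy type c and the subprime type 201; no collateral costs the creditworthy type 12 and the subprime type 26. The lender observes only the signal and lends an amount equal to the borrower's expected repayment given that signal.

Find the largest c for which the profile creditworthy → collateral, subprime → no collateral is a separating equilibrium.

Under separation: collateral → creditworthy (pays 271); no collateral → subprime (pays 170).
Subprime: 170 − 26 = 144 ≥ 271 − 201 = 70. Holds regardless of c. ✓
Creditworthy: 271 − c ≥ 170 − 12, so c ≤ 271 − 158 = 113.

113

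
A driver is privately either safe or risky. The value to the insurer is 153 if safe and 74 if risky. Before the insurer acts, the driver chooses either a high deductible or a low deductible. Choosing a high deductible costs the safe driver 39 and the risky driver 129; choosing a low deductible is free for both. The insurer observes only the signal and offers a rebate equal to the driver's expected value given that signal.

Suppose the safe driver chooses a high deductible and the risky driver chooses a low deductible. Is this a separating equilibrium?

Yes

Under separation the insurer infers type exactly: high deductible → safe (pays 153), low deductible → risky (pays 74).
Safe: high deductible gives 153 − 39 = 114; low deductible gives 74 − 0 = 74. No deviation. ✓
Risky: low deductible gives 74 − 0 = 74; high deductible gives 153 − 129 = 24. No deviation. ✓
Neither type gains from mimicking the other.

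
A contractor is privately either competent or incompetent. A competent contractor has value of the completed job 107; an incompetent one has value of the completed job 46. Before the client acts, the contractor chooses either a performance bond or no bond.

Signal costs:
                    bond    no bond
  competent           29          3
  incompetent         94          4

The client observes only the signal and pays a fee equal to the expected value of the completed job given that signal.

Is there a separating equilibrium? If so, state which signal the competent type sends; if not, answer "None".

bond

Try competent → bond, incompetent → no bond:
  If types separate, bond earns payment 107 and no bond earns 46.
  Competent: bond gives 107 − 29 = 78; no bond gives 46 − 3 = 43. No deviation. ✓
  Incompetent: no bond gives 46 − 4 = 42; bond gives 107 − 94 = 13. No deviation. ✓
Both hold — the competent type sends bond.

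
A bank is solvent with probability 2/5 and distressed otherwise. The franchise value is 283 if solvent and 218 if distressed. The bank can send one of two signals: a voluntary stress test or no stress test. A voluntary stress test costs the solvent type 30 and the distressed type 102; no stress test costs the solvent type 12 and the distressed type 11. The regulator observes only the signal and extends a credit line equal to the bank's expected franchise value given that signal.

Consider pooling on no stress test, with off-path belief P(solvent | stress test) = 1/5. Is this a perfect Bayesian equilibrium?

At the pooled signal (no stress test) the regulator holds the prior 2/5 and pays 2/5·283 + 3/5·218 = 244. Off-path (stress test) belief 1/5 gives 1/5·283 + 4/5·218 = 231.
Solvent: no stress test gives 244 − 12 = 232; stress test gives 231 − 30 = 201. Stays. ✓
Distressed: no stress test gives 244 − 11 = 233; stress test gives 231 − 102 = 129. Stays. ✓

Yes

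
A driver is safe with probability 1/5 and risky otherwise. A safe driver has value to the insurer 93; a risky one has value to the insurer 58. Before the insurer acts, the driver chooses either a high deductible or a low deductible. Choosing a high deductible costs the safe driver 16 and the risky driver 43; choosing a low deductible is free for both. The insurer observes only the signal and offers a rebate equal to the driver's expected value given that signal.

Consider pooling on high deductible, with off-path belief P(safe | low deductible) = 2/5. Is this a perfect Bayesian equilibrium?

At the pooled signal (high deductible) the insurer holds the prior 1/5 and pays 1/5·93 + 4/5·58 = 65. Off-path (low deductible) belief 2/5 gives 2/5·93 + 3/5·58 = 72.
Safe: high deductible gives 65 − 16 = 49; low deductible gives 72 − 0 = 72. Deviates. ✗
Risky: high deductible gives 65 − 43 = 22; low deductible gives 72 − 0 = 72. Deviates. ✗

No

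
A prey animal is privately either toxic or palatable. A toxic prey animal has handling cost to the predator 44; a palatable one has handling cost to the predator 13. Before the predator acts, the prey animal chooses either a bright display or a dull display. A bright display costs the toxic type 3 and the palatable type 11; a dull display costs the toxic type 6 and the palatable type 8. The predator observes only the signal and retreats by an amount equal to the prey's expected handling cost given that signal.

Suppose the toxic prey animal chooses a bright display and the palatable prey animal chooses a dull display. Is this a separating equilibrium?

If types separate, bright display earns payment 44 and dull display earns 13.
Toxic: bright display gives 44 − 3 = 41; dull display gives 13 − 6 = 7. No deviation. ✓
Palatable: dull display gives 13 − 8 = 5; bright display gives 44 − 11 = 33. Would deviate. ✗

No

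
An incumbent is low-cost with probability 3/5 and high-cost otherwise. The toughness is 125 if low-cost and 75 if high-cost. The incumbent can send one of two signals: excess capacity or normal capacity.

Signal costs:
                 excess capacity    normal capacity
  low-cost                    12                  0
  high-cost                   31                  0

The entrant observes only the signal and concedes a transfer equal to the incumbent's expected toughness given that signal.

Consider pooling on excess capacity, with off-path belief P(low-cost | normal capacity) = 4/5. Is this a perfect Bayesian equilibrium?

On the equilibrium path (excess capacity) the entrant holds the prior 3/5 and pays 3/5·125 + 2/5·75 = 105. Off-path (normal capacity) belief 4/5 gives 4/5·125 + 1/5·75 = 115.
Low-cost: excess capacity gives 105 − 12 = 93; normal capacity gives 115 − 0 = 115. Deviates. ✗
High-cost: excess capacity gives 105 − 31 = 74; normal capacity gives 115 − 0 = 115. Deviates. ✗

No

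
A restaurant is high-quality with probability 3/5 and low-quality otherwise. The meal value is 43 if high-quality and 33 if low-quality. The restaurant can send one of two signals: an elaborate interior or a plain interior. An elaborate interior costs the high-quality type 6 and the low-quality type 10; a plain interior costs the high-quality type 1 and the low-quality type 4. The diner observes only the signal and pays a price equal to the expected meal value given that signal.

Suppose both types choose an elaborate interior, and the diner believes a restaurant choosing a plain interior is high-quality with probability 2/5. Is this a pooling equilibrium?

At the pooled signal (elaborate interior) the diner holds the prior 3/5 and pays 3/5·43 + 2/5·33 = 39. Off-path (plain interior) belief 2/5 gives 2/5·43 + 3/5·33 = 37.
High-quality: elaborate interior gives 39 − 6 = 33; plain interior gives 37 − 1 = 36. Deviates. ✗
Low-quality: elaborate interior gives 39 − 10 = 29; plain interior gives 37 − 4 = 33. Deviates. ✗

No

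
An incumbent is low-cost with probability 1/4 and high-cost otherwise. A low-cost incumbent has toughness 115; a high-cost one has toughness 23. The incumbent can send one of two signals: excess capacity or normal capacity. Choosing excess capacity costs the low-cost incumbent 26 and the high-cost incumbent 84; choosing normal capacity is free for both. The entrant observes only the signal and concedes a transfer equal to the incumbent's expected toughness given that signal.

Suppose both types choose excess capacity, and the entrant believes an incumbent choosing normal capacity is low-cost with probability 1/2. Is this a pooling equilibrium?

At the pooled signal (excess capacity) the entrant holds the prior 1/4 and pays 1/4·115 + 3/4·23 = 46. Off-path (normal capacity) belief 1/2 gives 1/2·115 + 1/2·23 = 69.
Low-cost: excess capacity gives 46 − 26 = 20; normal capacity gives 69 − 0 = 69. Deviates. ✗
High-cost: excess capacity gives 46 − 84 = -38; normal capacity gives 69 − 0 = 69. Deviates. ✗

No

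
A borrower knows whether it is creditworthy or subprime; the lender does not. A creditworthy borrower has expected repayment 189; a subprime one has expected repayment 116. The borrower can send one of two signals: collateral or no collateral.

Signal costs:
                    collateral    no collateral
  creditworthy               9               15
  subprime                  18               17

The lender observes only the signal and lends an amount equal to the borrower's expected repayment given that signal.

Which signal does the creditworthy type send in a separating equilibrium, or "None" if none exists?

None

Try creditworthy → collateral, subprime → no collateral:
  If types separate, collateral earns payment 189 and no collateral earns 116.
  Creditworthy: collateral gives 189 − 9 = 180; no collateral gives 116 − 15 = 101. No deviation. ✓
  Subprime: no collateral gives 116 − 17 = 99; collateral gives 189 − 18 = 171. Would deviate. ✗
Try creditworthy → no collateral, subprime → collateral:
  If types separate, no collateral earns payment 189 and collateral earns 116.
  Creditworthy: no collateral gives 189 − 15 = 174; collateral gives 116 − 9 = 107. No deviation. ✓
  Subprime: collateral gives 116 − 18 = 98; no collateral gives 189 − 17 = 172. Would deviate. ✗
Neither assignment is incentive-compatible.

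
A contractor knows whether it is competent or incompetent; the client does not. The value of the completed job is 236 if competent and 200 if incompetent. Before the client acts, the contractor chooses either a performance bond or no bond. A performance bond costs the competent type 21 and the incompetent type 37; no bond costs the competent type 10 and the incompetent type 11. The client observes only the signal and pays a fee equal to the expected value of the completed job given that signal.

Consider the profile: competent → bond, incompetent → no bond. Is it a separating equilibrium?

If types separate, bond earns payment 236 and no bond earns 200.
Competent: bond gives 236 − 21 = 215; no bond gives 200 − 10 = 190. No deviation. ✓
Incompetent: no bond gives 200 − 11 = 189; bond gives 236 − 37 = 199. Would deviate. ✗

No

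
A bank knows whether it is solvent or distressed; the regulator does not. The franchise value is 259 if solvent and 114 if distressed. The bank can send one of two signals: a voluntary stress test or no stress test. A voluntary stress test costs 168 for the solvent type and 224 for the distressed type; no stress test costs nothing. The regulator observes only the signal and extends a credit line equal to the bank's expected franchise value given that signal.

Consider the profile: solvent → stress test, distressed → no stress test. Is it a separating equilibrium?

No

Under separation the regulator infers type exactly: stress test → solvent (pays 259), no stress test → distressed (pays 114).
Solvent: stress test gives 259 − 168 = 91; no stress test gives 114 − 0 = 114. Would deviate. ✗
Distressed: no stress test gives 114 − 0 = 114; stress test gives 259 − 224 = 35. No deviation. ✓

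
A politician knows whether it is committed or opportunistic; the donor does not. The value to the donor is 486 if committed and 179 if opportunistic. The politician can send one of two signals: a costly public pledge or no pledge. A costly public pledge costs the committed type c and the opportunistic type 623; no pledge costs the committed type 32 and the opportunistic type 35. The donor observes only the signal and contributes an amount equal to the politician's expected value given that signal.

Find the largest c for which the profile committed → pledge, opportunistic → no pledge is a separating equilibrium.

339

Under separation: pledge → committed (pays 486); no pledge → opportunistic (pays 179).
Opportunistic: 179 − 35 = 144 ≥ 486 − 623 = -137. Holds regardless of c. ✓
Committed: 486 − c ≥ 179 − 32, so c ≤ 486 − 147 = 339.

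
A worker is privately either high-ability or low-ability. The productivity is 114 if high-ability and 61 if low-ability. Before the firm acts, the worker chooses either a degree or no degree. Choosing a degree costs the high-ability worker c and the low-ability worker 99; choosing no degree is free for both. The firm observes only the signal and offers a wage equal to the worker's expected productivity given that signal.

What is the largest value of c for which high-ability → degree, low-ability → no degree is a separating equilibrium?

53

Under separation: degree → high-ability (pays 114); no degree → low-ability (pays 61).
Low-ability: 61 − 0 = 61 ≥ 114 − 99 = 15. Holds regardless of c. ✓
High-ability: 114 − c ≥ 61 − 0, so c ≤ 114 − 61 = 53.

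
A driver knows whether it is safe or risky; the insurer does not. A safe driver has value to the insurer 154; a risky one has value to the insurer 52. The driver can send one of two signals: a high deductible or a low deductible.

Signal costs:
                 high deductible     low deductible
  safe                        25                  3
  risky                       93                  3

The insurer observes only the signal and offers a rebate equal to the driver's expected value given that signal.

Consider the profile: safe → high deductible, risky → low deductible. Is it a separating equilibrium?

No

If types separate, high deductible earns payment 154 and low deductible earns 52.
Safe: high deductible gives 154 − 25 = 129; low deductible gives 52 − 3 = 49. No deviation. ✓
Risky: low deductible gives 52 − 3 = 49; high deductible gives 154 − 93 = 61. Would deviate. ✗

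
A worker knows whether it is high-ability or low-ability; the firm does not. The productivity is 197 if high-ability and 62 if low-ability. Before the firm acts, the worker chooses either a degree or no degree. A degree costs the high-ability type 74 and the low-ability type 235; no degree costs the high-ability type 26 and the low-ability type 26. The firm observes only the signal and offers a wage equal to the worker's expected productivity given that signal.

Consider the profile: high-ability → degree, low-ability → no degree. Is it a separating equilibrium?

Under separation the firm infers type exactly: degree → high-ability (pays 197), no degree → low-ability (pays 62).
High-ability: degree gives 197 − 74 = 123; no degree gives 62 − 26 = 36. No deviation. ✓
Low-ability: no degree gives 62 − 26 = 36; degree gives 197 − 235 = -38. No deviation. ✓
Both incentive constraints hold.

Yes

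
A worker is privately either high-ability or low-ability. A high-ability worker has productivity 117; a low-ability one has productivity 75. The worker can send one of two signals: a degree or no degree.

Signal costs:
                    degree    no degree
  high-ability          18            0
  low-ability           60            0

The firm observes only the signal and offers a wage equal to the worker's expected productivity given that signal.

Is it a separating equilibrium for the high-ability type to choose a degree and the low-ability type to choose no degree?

If types separate, degree earns payment 117 and no degree earns 75.
High-ability: degree gives 117 − 18 = 99; no degree gives 75 − 0 = 75. No deviation. ✓
Low-ability: no degree gives 75 − 0 = 75; degree gives 117 − 60 = 57. No deviation. ✓
Both incentive constraints hold.

Yes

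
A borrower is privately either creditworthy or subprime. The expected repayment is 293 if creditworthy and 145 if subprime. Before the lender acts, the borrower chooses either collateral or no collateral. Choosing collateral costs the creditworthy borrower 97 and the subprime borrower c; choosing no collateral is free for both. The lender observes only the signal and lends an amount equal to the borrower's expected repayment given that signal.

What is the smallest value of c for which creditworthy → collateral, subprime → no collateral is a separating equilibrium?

148

Under separation: collateral → creditworthy (pays 293); no collateral → subprime (pays 145).
Creditworthy: 293 − 97 = 196 ≥ 145 − 0 = 145. Holds regardless of c. ✓
Subprime: 145 − 0 ≥ 293 − c, so c ≥ 293 − 145 = 148.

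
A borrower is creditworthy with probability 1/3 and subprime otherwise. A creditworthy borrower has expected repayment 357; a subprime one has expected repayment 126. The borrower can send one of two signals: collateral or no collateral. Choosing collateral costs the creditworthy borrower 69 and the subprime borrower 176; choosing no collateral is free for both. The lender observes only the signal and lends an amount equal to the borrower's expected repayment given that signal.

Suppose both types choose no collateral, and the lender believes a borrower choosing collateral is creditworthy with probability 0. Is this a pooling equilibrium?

On the equilibrium path (no collateral) the lender holds the prior 1/3 and pays 1/3·357 + 2/3·126 = 203. Off-path (collateral) belief 0 gives 0·357 + 1·126 = 126.
Creditworthy: no collateral gives 203 − 0 = 203; collateral gives 126 − 69 = 57. Stays. ✓
Subprime: no collateral gives 203 − 0 = 203; collateral gives 126 − 176 = -50. Stays. ✓
Beliefs are Bayes-consistent on-path and both types best-respond.

Yes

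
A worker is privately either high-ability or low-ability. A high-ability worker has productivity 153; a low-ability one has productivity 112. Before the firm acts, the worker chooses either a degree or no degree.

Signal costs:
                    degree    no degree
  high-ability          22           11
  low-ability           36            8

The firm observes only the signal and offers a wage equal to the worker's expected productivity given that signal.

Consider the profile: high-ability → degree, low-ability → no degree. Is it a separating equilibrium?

If types separate, degree earns payment 153 and no degree earns 112.
High-ability: degree gives 153 − 22 = 131; no degree gives 112 − 11 = 101. No deviation. ✓
Low-ability: no degree gives 112 − 8 = 104; degree gives 153 − 36 = 117. Would deviate. ✗

No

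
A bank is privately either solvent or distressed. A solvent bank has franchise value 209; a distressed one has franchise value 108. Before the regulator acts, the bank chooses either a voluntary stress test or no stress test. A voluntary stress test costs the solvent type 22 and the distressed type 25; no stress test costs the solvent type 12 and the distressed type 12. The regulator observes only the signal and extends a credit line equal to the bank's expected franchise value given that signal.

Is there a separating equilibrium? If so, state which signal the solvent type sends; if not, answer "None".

None

Try solvent → stress test, distressed → no stress test:
  If types separate, stress test earns payment 209 and no stress test earns 108.
  Solvent: stress test gives 209 − 22 = 187; no stress test gives 108 − 12 = 96. No deviation. ✓
  Distressed: no stress test gives 108 − 12 = 96; stress test gives 209 − 25 = 184. Would deviate. ✗
Try solvent → no stress test, distressed → stress test:
  If types separate, no stress test earns payment 209 and stress test earns 108.
  Solvent: no stress test gives 209 − 12 = 197; stress test gives 108 − 22 = 86. No deviation. ✓
  Distressed: stress test gives 108 − 25 = 83; no stress test gives 209 − 12 = 197. Would deviate. ✗
Neither assignment is incentive-compatible.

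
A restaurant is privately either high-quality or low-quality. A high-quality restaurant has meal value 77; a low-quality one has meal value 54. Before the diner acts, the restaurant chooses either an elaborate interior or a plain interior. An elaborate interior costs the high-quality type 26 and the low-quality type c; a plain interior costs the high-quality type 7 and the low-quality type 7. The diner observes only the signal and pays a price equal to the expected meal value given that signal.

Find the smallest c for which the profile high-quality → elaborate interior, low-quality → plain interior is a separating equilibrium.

Under separation: elaborate interior → high-quality (pays 77); plain interior → low-quality (pays 54).
High-quality: 77 − 26 = 51 ≥ 54 − 7 = 47. Holds regardless of c. ✓
Low-quality: 54 − 7 ≥ 77 − c, so c ≥ 77 − 47 = 30.

30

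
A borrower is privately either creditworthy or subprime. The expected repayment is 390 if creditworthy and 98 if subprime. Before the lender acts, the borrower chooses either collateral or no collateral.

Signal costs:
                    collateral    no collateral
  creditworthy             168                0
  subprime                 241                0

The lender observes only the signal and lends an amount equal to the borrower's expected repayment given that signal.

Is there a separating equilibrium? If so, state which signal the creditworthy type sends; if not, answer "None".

None

Try creditworthy → collateral, subprime → no collateral:
  If types separate, collateral earns payment 390 and no collateral earns 98.
  Creditworthy: collateral gives 390 − 168 = 222; no collateral gives 98 − 0 = 98. No deviation. ✓
  Subprime: no collateral gives 98 − 0 = 98; collateral gives 390 − 241 = 149. Would deviate. ✗
Try creditworthy → no collateral, subprime → collateral:
  If types separate, no collateral earns payment 390 and collateral earns 98.
  Creditworthy: no collateral gives 390 − 0 = 390; collateral gives 98 − 168 = -70. No deviation. ✓
  Subprime: collateral gives 98 − 241 = -143; no collateral gives 390 − 0 = 390. Would deviate. ✗
Neither assignment is incentive-compatible.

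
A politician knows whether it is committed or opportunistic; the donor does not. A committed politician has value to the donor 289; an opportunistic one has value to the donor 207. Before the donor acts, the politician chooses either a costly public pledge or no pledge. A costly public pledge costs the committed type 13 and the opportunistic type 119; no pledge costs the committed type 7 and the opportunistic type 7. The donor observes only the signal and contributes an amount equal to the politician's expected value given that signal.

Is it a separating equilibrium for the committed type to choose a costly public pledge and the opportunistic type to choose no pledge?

Yes

Under separation the donor infers type exactly: pledge → committed (pays 289), no pledge → opportunistic (pays 207).
Committed: pledge gives 289 − 13 = 276; no pledge gives 207 − 7 = 200. No deviation. ✓
Opportunistic: no pledge gives 207 − 7 = 200; pledge gives 289 − 119 = 170. No deviation. ✓
Neither type gains from mimicking the other.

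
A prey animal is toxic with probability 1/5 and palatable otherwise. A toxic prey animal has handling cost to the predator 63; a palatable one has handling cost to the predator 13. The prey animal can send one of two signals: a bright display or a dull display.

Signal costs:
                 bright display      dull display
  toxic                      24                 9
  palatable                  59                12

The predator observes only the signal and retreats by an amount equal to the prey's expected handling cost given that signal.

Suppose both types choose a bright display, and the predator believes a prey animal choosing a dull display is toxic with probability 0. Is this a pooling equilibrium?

At the pooled signal (bright display) the predator holds the prior 1/5 and pays 1/5·63 + 4/5·13 = 23. Off-path (dull display) belief 0 gives 0·63 + 1·13 = 13.
Toxic: bright display gives 23 − 24 = -1; dull display gives 13 − 9 = 4. Deviates. ✗
Palatable: bright display gives 23 − 59 = -36; dull display gives 13 − 12 = 1. Deviates. ✗

No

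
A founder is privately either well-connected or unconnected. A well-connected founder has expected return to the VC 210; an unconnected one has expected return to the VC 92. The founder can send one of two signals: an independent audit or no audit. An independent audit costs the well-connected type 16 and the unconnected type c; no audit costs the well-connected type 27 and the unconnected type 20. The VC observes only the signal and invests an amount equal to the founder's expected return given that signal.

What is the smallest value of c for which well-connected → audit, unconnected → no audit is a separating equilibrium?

138

Under separation: audit → well-connected (pays 210); no audit → unconnected (pays 92).
Well-connected: 210 − 16 = 194 ≥ 92 − 27 = 65. Holds regardless of c. ✓
Unconnected: 92 − 20 ≥ 210 − c, so c ≥ 210 − 72 = 138.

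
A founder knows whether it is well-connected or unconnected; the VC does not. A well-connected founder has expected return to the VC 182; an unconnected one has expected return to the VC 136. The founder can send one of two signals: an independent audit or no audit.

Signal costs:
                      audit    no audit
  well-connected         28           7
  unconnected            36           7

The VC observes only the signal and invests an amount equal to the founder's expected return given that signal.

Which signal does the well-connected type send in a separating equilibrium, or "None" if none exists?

Try well-connected → audit, unconnected → no audit:
  Under separation the VC infers type exactly: audit → well-connected (pays 182), no audit → unconnected (pays 136).
  Well-connected: audit gives 182 − 28 = 154; no audit gives 136 − 7 = 129. No deviation. ✓
  Unconnected: no audit gives 136 − 7 = 129; audit gives 182 − 36 = 146. Would deviate. ✗
Try well-connected → no audit, unconnected → audit:
  Under separation the VC infers type exactly: no audit → well-connected (pays 182), audit → unconnected (pays 136).
  Well-connected: no audit gives 182 − 7 = 175; audit gives 136 − 28 = 108. No deviation. ✓
  Unconnected: audit gives 136 − 36 = 100; no audit gives 182 − 7 = 175. Would deviate. ✗
Neither assignment is incentive-compatible.

None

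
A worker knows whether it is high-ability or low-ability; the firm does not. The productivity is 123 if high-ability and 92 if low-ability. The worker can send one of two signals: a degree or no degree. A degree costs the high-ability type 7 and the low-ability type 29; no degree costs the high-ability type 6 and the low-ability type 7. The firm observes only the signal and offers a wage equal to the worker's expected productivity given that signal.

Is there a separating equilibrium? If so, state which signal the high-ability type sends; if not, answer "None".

Try high-ability → degree, low-ability → no degree:
  Under separation the firm infers type exactly: degree → high-ability (pays 123), no degree → low-ability (pays 92).
  High-ability: degree gives 123 − 7 = 116; no degree gives 92 − 6 = 86. No deviation. ✓
  Low-ability: no degree gives 92 − 7 = 85; degree gives 123 − 29 = 94. Would deviate. ✗
Try high-ability → no degree, low-ability → degree:
  Under separation the firm infers type exactly: no degree → high-ability (pays 123), degree → low-ability (pays 92).
  High-ability: no degree gives 123 − 6 = 117; degree gives 92 − 7 = 85. No deviation. ✓
  Low-ability: degree gives 92 − 29 = 63; no degree gives 123 − 7 = 116. Would deviate. ✗
Neither assignment is incentive-compatible.

None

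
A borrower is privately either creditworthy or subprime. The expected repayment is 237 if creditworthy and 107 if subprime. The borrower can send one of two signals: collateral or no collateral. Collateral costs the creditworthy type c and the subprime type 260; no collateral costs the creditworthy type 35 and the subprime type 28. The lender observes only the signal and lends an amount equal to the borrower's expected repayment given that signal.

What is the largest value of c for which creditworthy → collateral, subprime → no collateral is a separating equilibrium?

Under separation: collateral → creditworthy (pays 237); no collateral → subprime (pays 107).
Subprime: 107 − 28 = 79 ≥ 237 − 260 = -23. Holds regardless of c. ✓
Creditworthy: 237 − c ≥ 107 − 35, so c ≤ 237 − 72 = 165.

165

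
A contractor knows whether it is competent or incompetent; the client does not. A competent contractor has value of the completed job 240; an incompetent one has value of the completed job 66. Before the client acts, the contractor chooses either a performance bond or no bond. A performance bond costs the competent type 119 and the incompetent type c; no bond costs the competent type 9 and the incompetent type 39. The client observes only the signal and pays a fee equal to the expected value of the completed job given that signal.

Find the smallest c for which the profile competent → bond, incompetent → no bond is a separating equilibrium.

213

Under separation: bond → competent (pays 240); no bond → incompetent (pays 66).
Competent: 240 − 119 = 121 ≥ 66 − 9 = 57. Holds regardless of c. ✓
Incompetent: 66 − 39 ≥ 240 − c, so c ≥ 240 − 27 = 213.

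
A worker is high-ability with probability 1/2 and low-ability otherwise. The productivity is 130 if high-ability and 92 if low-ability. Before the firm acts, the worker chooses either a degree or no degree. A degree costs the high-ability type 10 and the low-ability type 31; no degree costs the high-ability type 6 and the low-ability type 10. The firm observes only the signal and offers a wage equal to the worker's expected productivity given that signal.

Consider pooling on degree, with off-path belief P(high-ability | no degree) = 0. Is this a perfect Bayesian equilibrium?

At the pooled signal (degree) the firm holds the prior 1/2 and pays 1/2·130 + 1/2·92 = 111. Off-path (no degree) belief 0 gives 0·130 + 1·92 = 92.
High-ability: degree gives 111 − 10 = 101; no degree gives 92 − 6 = 86. Stays. ✓
Low-ability: degree gives 111 − 31 = 80; no degree gives 92 − 10 = 82. Deviates. ✗

No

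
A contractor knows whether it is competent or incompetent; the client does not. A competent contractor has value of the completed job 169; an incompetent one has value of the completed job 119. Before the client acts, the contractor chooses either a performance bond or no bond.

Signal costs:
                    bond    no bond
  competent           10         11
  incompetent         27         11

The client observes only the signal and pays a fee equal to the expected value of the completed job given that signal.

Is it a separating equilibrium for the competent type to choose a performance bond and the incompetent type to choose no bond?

No

If types separate, bond earns payment 169 and no bond earns 119.
Competent: bond gives 169 − 10 = 159; no bond gives 119 − 11 = 108. No deviation. ✓
Incompetent: no bond gives 119 − 11 = 108; bond gives 169 − 27 = 142. Would deviate. ✗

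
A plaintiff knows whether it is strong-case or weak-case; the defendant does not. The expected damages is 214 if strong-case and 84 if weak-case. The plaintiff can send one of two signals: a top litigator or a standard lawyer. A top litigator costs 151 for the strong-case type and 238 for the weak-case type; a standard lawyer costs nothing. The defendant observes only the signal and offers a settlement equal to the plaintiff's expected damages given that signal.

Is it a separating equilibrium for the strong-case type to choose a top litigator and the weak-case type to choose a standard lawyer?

If types separate, top litigator earns payment 214 and standard lawyer earns 84.
Strong-case: top litigator gives 214 − 151 = 63; standard lawyer gives 84 − 0 = 84. Would deviate. ✗
Weak-case: standard lawyer gives 84 − 0 = 84; top litigator gives 214 − 238 = -24. No deviation. ✓

No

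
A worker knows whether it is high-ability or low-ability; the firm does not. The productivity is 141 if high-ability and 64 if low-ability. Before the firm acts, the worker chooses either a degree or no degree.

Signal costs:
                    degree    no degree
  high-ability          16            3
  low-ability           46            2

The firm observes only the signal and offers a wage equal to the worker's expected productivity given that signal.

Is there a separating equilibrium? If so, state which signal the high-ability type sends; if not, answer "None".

Try high-ability → degree, low-ability → no degree:
  If types separate, degree earns payment 141 and no degree earns 64.
  High-ability: degree gives 141 − 16 = 125; no degree gives 64 − 3 = 61. No deviation. ✓
  Low-ability: no degree gives 64 − 2 = 62; degree gives 141 − 46 = 95. Would deviate. ✗
Try high-ability → no degree, low-ability → degree:
  If types separate, no degree earns payment 141 and degree earns 64.
  High-ability: no degree gives 141 − 3 = 138; degree gives 64 − 16 = 48. No deviation. ✓
  Low-ability: degree gives 64 − 46 = 18; no degree gives 141 − 2 = 139. Would deviate. ✗
Neither assignment is incentive-compatible.

None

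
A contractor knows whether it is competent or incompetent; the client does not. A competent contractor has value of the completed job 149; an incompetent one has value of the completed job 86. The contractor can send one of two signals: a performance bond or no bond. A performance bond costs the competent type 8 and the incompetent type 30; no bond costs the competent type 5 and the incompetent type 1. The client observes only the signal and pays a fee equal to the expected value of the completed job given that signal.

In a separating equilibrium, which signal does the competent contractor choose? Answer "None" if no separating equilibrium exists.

Try competent → bond, incompetent → no bond:
  Under separation the client infers type exactly: bond → competent (pays 149), no bond → incompetent (pays 86).
  Competent: bond gives 149 − 8 = 141; no bond gives 86 − 5 = 81. No deviation. ✓
  Incompetent: no bond gives 86 − 1 = 85; bond gives 149 − 30 = 119. Would deviate. ✗
Try competent → no bond, incompetent → bond:
  Under separation the client infers type exactly: no bond → competent (pays 149), bond → incompetent (pays 86).
  Competent: no bond gives 149 − 5 = 144; bond gives 86 − 8 = 78. No deviation. ✓
  Incompetent: bond gives 86 − 30 = 56; no bond gives 149 − 1 = 148. Would deviate. ✗
Neither assignment is incentive-compatible.

None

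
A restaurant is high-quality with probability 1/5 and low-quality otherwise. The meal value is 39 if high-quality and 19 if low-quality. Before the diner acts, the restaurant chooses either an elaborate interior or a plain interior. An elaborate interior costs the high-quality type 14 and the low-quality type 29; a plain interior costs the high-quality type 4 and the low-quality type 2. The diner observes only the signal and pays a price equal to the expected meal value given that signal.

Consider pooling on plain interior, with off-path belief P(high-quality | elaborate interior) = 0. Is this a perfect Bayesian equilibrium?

Yes

On the equilibrium path (plain interior) the diner holds the prior 1/5 and pays 1/5·39 + 4/5·19 = 23. Off-path (elaborate interior) belief 0 gives 0·39 + 1·19 = 19.
High-quality: plain interior gives 23 − 4 = 19; elaborate interior gives 19 − 14 = 5. Stays. ✓
Low-quality: plain interior gives 23 − 2 = 21; elaborate interior gives 19 − 29 = -10. Stays. ✓
Beliefs are Bayes-consistent on-path and both types best-respond.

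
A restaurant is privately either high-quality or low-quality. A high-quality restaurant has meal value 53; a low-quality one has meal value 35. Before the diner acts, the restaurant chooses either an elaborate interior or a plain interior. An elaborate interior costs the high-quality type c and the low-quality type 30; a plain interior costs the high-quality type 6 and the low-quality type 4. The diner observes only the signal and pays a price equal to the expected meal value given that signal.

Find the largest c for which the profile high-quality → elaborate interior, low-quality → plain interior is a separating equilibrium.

Under separation: elaborate interior → high-quality (pays 53); plain interior → low-quality (pays 35).
Low-quality: 35 − 4 = 31 ≥ 53 − 30 = 23. Holds regardless of c. ✓
High-quality: 53 − c ≥ 35 − 6, so c ≤ 53 − 29 = 24.

24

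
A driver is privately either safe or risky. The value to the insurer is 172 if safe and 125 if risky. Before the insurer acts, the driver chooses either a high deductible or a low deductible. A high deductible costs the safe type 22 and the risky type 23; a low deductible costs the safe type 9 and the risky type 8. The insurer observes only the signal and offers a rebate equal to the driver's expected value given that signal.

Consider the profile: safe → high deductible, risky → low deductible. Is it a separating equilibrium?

No

If types separate, high deductible earns payment 172 and low deductible earns 125.
Safe: high deductible gives 172 − 22 = 150; low deductible gives 125 − 9 = 116. No deviation. ✓
Risky: low deductible gives 125 − 8 = 117; high deductible gives 172 − 23 = 149. Would deviate. ✗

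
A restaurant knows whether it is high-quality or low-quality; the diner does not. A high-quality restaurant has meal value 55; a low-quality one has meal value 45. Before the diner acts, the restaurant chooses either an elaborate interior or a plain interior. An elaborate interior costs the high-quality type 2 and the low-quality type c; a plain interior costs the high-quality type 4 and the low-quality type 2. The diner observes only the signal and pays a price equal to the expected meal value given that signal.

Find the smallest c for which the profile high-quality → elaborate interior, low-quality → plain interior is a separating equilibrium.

12

Under separation: elaborate interior → high-quality (pays 55); plain interior → low-quality (pays 45).
High-quality: 55 − 2 = 53 ≥ 45 − 4 = 41. Holds regardless of c. ✓
Low-quality: 45 − 2 ≥ 55 − c, so c ≥ 55 − 43 = 12.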